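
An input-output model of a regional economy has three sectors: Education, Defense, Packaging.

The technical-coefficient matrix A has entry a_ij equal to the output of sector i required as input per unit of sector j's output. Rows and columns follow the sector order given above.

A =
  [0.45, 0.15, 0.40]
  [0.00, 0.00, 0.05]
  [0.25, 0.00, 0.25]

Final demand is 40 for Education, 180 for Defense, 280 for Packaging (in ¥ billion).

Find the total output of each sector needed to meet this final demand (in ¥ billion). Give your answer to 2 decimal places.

I − A =
  [   0.55    -0.15    -0.40]
  [   0.00     1.00    -0.05]
  [  -0.25     0.00     0.75]
Cofactors of I−A, C_ij = (−1)^(i+j)·(minor ij) (rows/columns in the sector order above):
  C_11 = (1.00)(0.75) − (-0.05)(0.00) = 0.7500
  C_12 = −[(0.00)(0.75) − (-0.05)(-0.25)] = 0.0125
  C_13 = (0.00)(0.00) − (1.00)(-0.25) = 0.2500
  C_21 = −[(-0.15)(0.75) − (-0.40)(0.00)] = 0.1125
  C_22 = (0.55)(0.75) − (-0.40)(-0.25) = 0.3125
  C_23 = −[(0.55)(0.00) − (-0.15)(-0.25)] = 0.0375
  C_31 = (-0.15)(-0.05) − (-0.40)(1.00) = 0.4075
  C_32 = −[(0.55)(-0.05) − (-0.40)(0.00)] = 0.0275
  C_33 = (0.55)(1.00) − (-0.15)(0.00) = 0.5500
det(I−A) = Σ_j (I−A)_1j·C_1j = (0.55)(0.7500) + (-0.15)(0.0125) + (-0.40)(0.2500) = 0.310625
adj(I−A) = Cᵀ =
  [ 0.7500   0.1125   0.4075]
  [ 0.0125   0.3125   0.0275]
  [ 0.2500   0.0375   0.5500]
(I − A)⁻¹ = adj(I−A) / det(I−A) ≈
  [   2.4145     0.3622     1.3119]
  [   0.0402     1.0060     0.0885]
  [   0.8048     0.1207     1.7706]
x = (I − A)⁻¹ d = adj(I−A)·d / det(I−A), with det(I−A) = 0.310625:
  x_E = (0.7500·40 + 0.1125·180 + 0.4075·280) / 0.310625 = 164.35 / 0.310625 ≈ 529.09
  x_D = (0.0125·40 + 0.3125·180 + 0.0275·280) / 0.310625 = 64.45 / 0.310625 ≈ 207.48
  x_P = (0.2500·40 + 0.0375·180 + 0.5500·280) / 0.310625 = 170.75 / 0.310625 ≈ 549.70

x_E = 529.09, x_D = 207.48, x_P = 549.70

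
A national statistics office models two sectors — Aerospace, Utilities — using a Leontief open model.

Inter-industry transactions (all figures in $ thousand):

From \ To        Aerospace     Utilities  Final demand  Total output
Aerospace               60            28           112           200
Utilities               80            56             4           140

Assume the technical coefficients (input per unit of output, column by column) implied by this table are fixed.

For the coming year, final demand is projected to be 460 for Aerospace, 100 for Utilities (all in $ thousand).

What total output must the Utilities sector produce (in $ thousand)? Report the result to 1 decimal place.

x_2 = 747.1

Technical coefficients a_ij = z_ij / X_j:
  a_11 = 60/200 = 0.30, a_21 = 80/200 = 0.40
  a_12 = 28/140 = 0.20, a_22 = 56/140 = 0.40
I − A =
  [   0.70    -0.20]
  [  -0.40     0.60]
det(I−A) = (0.70)(0.60) − (-0.20)(-0.40) = 0.3400
adj(I−A) = [[0.60, 0.20], [0.40, 0.70]]
(I − A)⁻¹ = adj(I−A) / det(I−A) ≈
  [   1.7647     0.5882]
  [   1.1765     2.0588]
x = (I − A)⁻¹ d = adj(I−A)·d / det(I−A), with det(I−A) = 0.3400:
  x_1 = (0.60·460 + 0.20·100) / 0.3400 = 296.00 / 0.3400 ≈ 870.6
  x_2 = (0.40·460 + 0.70·100) / 0.3400 = 254.00 / 0.3400 ≈ 747.1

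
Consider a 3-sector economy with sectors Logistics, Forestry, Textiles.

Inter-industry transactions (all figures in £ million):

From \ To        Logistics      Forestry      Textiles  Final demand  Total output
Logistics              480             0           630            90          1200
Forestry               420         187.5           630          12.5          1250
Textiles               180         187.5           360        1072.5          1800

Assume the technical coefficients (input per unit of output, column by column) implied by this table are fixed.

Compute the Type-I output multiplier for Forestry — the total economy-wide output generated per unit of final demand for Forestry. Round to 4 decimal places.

m_F = 1.8182

Technical coefficients a_ij = z_ij / X_j:
  a_LL = 480/1200 = 0.40, a_FL = 420/1200 = 0.35, a_TL = 180/1200 = 0.15
  a_LF = 0/1250 = 0.00, a_FF = 187.5/1250 = 0.15, a_TF = 187.5/1250 = 0.15
  a_LT = 630/1800 = 0.35, a_FT = 630/1800 = 0.35, a_TT = 360/1800 = 0.20
I − A =
  [   0.60     0.00    -0.35]
  [  -0.35     0.85    -0.35]
  [  -0.15    -0.15     0.80]
Cofactors of I−A, C_ij = (−1)^(i+j)·(minor ij) (rows/columns in the sector order above):
  C_11 = (0.85)(0.80) − (-0.35)(-0.15) = 0.6275
  C_12 = −[(-0.35)(0.80) − (-0.35)(-0.15)] = 0.3325
  C_13 = (-0.35)(-0.15) − (0.85)(-0.15) = 0.1800
  C_21 = −[(0.00)(0.80) − (-0.35)(-0.15)] = 0.0525
  C_22 = (0.60)(0.80) − (-0.35)(-0.15) = 0.4275
  C_23 = −[(0.60)(-0.15) − (0.00)(-0.15)] = 0.0900
  C_31 = (0.00)(-0.35) − (-0.35)(0.85) = 0.2975
  C_32 = −[(0.60)(-0.35) − (-0.35)(-0.35)] = 0.3325
  C_33 = (0.60)(0.85) − (0.00)(-0.35) = 0.5100
det(I−A) = Σ_j (I−A)_1j·C_1j = (0.60)(0.6275) + (0.00)(0.3325) + (-0.35)(0.1800) = 0.3135
adj(I−A) = Cᵀ =
  [ 0.6275   0.0525   0.2975]
  [ 0.3325   0.4275   0.3325]
  [ 0.1800   0.0900   0.5100]
(I − A)⁻¹ = adj(I−A) / det(I−A) ≈
  [   2.00159     0.16746     0.94896]
  [   1.06061     1.36364     1.06061]
  [   0.57416     0.28708     1.62679]
The output multiplier for sector j is the column-j sum of the Leontief inverse (I − A)⁻¹ = adj(I−A) / det(I−A).
Column F of adj(I−A): (0.0525, 0.4275, 0.0900); det(I−A) = 0.3135.
m_F = (0.0525 + 0.4275 + 0.0900) / 0.3135 = 0.57 / 0.3135 ≈ 1.8182.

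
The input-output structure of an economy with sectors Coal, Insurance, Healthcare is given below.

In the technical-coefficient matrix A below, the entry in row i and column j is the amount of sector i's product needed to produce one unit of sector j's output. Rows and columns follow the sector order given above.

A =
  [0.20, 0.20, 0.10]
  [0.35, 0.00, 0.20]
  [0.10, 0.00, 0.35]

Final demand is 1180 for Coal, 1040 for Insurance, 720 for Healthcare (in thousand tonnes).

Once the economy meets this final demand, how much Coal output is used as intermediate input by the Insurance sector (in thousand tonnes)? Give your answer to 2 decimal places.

z_12 = 418.18

I − A =
  [   0.80    -0.20    -0.10]
  [  -0.35     1.00    -0.20]
  [  -0.10     0.00     0.65]
Cofactors of I−A, C_ij = (−1)^(i+j)·(minor ij) (rows/columns in the sector order above):
  C_11 = (1.00)(0.65) − (-0.20)(0.00) = 0.6500
  C_12 = −[(-0.35)(0.65) − (-0.20)(-0.10)] = 0.2475
  C_13 = (-0.35)(0.00) − (1.00)(-0.10) = 0.1000
  C_21 = −[(-0.20)(0.65) − (-0.10)(0.00)] = 0.1300
  C_22 = (0.80)(0.65) − (-0.10)(-0.10) = 0.5100
  C_23 = −[(0.80)(0.00) − (-0.20)(-0.10)] = 0.0200
  C_31 = (-0.20)(-0.20) − (-0.10)(1.00) = 0.1400
  C_32 = −[(0.80)(-0.20) − (-0.10)(-0.35)] = 0.1950
  C_33 = (0.80)(1.00) − (-0.20)(-0.35) = 0.7300
det(I−A) = Σ_j (I−A)_1j·C_1j = (0.80)(0.6500) + (-0.20)(0.2475) + (-0.10)(0.1000) = 0.4605
adj(I−A) = Cᵀ =
  [ 0.6500   0.1300   0.1400]
  [ 0.2475   0.5100   0.1950]
  [ 0.1000   0.0200   0.7300]
(I − A)⁻¹ = adj(I−A) / det(I−A) ≈
  [   1.4115     0.2823     0.3040]
  [   0.5375     1.1075     0.4235]
  [   0.2172     0.0434     1.5852]
First solve x = (I − A)⁻¹ d = adj(I−A)·d / det(I−A); in particular x_2 = (0.2475·1180 + 0.5100·1040 + 0.1950·720) / 0.4605 = 962.85 / 0.4605 ≈ 2090.8795.
Intermediate flow from 1 to 2: z_12 = a_12 · x_2 = 0.20 × 962.85 / 0.4605 = 192.57 / 0.4605 ≈ 418.18.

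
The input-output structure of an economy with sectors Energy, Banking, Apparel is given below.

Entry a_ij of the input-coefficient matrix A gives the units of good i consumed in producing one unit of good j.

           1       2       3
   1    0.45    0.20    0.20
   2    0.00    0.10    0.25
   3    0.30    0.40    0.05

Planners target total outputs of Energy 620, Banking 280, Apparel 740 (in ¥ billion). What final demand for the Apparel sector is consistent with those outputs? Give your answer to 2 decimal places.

d_3 = 405.00

I − A =
  [   0.55    -0.20    -0.20]
  [   0.00     0.90    -0.25]
  [  -0.30    -0.40     0.95]
d = (I − A) x:
  d_1 = (+0.55)·620 + (-0.20)·280 + (-0.20)·740 = 137.00
  d_2 = (+0.00)·620 + (+0.90)·280 + (-0.25)·740 = 67.00
  d_3 = (-0.30)·620 + (-0.40)·280 + (+0.95)·740 = 405.00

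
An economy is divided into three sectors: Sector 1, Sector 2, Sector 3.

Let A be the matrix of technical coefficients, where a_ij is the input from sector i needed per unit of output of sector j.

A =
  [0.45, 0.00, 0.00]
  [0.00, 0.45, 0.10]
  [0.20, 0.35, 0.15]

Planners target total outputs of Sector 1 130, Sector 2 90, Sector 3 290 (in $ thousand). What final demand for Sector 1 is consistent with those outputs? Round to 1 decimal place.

d_1 = 71.5

I − A =
  [   0.55     0.00     0.00]
  [   0.00     0.55    -0.10]
  [  -0.20    -0.35     0.85]
d = (I − A) x:
  d_1 = (+0.55)·130 + (+0.00)·90 + (+0.00)·290 = 71.5
  d_2 = (+0.00)·130 + (+0.55)·90 + (-0.10)·290 = 20.5
  d_3 = (-0.20)·130 + (-0.35)·90 + (+0.85)·290 = 189.0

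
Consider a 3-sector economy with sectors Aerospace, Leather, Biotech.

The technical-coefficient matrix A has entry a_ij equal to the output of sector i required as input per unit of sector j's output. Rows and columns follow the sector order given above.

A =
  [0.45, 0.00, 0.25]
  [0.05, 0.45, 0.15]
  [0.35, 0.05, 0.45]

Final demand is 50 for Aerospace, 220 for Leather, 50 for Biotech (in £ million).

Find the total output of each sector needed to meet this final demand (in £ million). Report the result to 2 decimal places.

I − A =
  [   0.55     0.00    -0.25]
  [  -0.05     0.55    -0.15]
  [  -0.35    -0.05     0.55]
Cofactors of I−A, C_ij = (−1)^(i+j)·(minor ij) (rows/columns in the sector order above):
  C_11 = (0.55)(0.55) − (-0.15)(-0.05) = 0.2950
  C_12 = −[(-0.05)(0.55) − (-0.15)(-0.35)] = 0.0800
  C_13 = (-0.05)(-0.05) − (0.55)(-0.35) = 0.1950
  C_21 = −[(0.00)(0.55) − (-0.25)(-0.05)] = 0.0125
  C_22 = (0.55)(0.55) − (-0.25)(-0.35) = 0.2150
  C_23 = −[(0.55)(-0.05) − (0.00)(-0.35)] = 0.0275
  C_31 = (0.00)(-0.15) − (-0.25)(0.55) = 0.1375
  C_32 = −[(0.55)(-0.15) − (-0.25)(-0.05)] = 0.0950
  C_33 = (0.55)(0.55) − (0.00)(-0.05) = 0.3025
det(I−A) = Σ_j (I−A)_1j·C_1j = (0.55)(0.2950) + (0.00)(0.0800) + (-0.25)(0.1950) = 0.1135
adj(I−A) = Cᵀ =
  [ 0.2950   0.0125   0.1375]
  [ 0.0800   0.2150   0.0950]
  [ 0.1950   0.0275   0.3025]
(I − A)⁻¹ = adj(I−A) / det(I−A) ≈
  [   2.5991     0.1101     1.2115]
  [   0.7048     1.8943     0.8370]
  [   1.7181     0.2423     2.6652]
x = (I − A)⁻¹ d = adj(I−A)·d / det(I−A), with det(I−A) = 0.1135:
  x_A = (0.2950·50 + 0.0125·220 + 0.1375·50) / 0.1135 = 24.375 / 0.1135 ≈ 214.76
  x_L = (0.0800·50 + 0.2150·220 + 0.0950·50) / 0.1135 = 56.05 / 0.1135 ≈ 493.83
  x_B = (0.1950·50 + 0.0275·220 + 0.3025·50) / 0.1135 = 30.925 / 0.1135 ≈ 272.47

x_A = 214.76, x_L = 493.83, x_B = 272.47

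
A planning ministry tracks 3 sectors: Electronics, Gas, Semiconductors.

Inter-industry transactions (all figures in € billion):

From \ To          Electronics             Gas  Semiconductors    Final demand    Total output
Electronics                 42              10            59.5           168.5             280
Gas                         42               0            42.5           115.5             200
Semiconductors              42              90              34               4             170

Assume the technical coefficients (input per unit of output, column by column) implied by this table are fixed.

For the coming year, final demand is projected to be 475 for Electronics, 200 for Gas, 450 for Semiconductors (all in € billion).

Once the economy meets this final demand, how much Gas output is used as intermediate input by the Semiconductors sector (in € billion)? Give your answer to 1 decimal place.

Technical coefficients a_ij = z_ij / X_j:
  a_11 = 42/280 = 0.15, a_21 = 42/280 = 0.15, a_31 = 42/280 = 0.15
  a_12 = 10/200 = 0.05, a_22 = 0/200 = 0.00, a_32 = 90/200 = 0.45
  a_13 = 59.5/170 = 0.35, a_23 = 42.5/170 = 0.25, a_33 = 34/170 = 0.20
I − A =
  [   0.85    -0.05    -0.35]
  [  -0.15     1.00    -0.25]
  [  -0.15    -0.45     0.80]
Cofactors of I−A, C_ij = (−1)^(i+j)·(minor ij) (rows/columns in the sector order above):
  C_11 = (1.00)(0.80) − (-0.25)(-0.45) = 0.6875
  C_12 = −[(-0.15)(0.80) − (-0.25)(-0.15)] = 0.1575
  C_13 = (-0.15)(-0.45) − (1.00)(-0.15) = 0.2175
  C_21 = −[(-0.05)(0.80) − (-0.35)(-0.45)] = 0.1975
  C_22 = (0.85)(0.80) − (-0.35)(-0.15) = 0.6275
  C_23 = −[(0.85)(-0.45) − (-0.05)(-0.15)] = 0.3900
  C_31 = (-0.05)(-0.25) − (-0.35)(1.00) = 0.3625
  C_32 = −[(0.85)(-0.25) − (-0.35)(-0.15)] = 0.2650
  C_33 = (0.85)(1.00) − (-0.05)(-0.15) = 0.8425
det(I−A) = Σ_j (I−A)_1j·C_1j = (0.85)(0.6875) + (-0.05)(0.1575) + (-0.35)(0.2175) = 0.500375
adj(I−A) = Cᵀ =
  [ 0.6875   0.1975   0.3625]
  [ 0.1575   0.6275   0.2650]
  [ 0.2175   0.3900   0.8425]
(I − A)⁻¹ = adj(I−A) / det(I−A) ≈
  [   1.3740     0.3947     0.7245]
  [   0.3148     1.2541     0.5296]
  [   0.4347     0.7794     1.6837]
First solve x = (I − A)⁻¹ d = adj(I−A)·d / det(I−A); in particular x_3 = (0.2175·475 + 0.3900·200 + 0.8425·450) / 0.500375 = 560.4375 / 0.500375 ≈ 1120.035.
Intermediate flow from 2 to 3: z_23 = a_23 · x_3 = 0.25 × 560.4375 / 0.500375 = 140.109375 / 0.500375 ≈ 280.0.

z_23 = 280.0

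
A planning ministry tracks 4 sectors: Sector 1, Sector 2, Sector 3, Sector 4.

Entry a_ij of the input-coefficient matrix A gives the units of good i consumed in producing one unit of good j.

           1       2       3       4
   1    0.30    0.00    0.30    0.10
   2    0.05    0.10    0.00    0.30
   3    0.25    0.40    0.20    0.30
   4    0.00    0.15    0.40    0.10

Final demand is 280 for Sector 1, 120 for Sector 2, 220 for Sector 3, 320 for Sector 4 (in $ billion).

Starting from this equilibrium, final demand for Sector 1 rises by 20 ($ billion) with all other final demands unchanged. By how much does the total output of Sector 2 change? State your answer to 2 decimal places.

Δx_2 = 4.89

I − A =
  [   0.70     0.00    -0.30    -0.10]
  [  -0.05     0.90     0.00    -0.30]
  [  -0.25    -0.40     0.80    -0.30]
  [   0.00    -0.15    -0.40     0.90]
Compute the cofactors C_ij = (−1)^(i+j)·(3×3 minor ij) of I−A; the adjugate is their transpose:
adj(I−A) = Cᵀ =
  [ 0.45600   0.14950   0.26550   0.18900]
  [ 0.06000   0.34250   0.09950   0.15400]
  [ 0.21150   0.28725   0.53475   0.29750]
  [ 0.10400   0.18475   0.25425   0.43050]
det(I−A) = Σ_j (I−A)_1j·C_1j = (0.70)(0.45600) + (0.00)(0.06000) + (-0.30)(0.21150) + (-0.10)(0.10400) = 0.24535
(I − A)⁻¹ = adj(I−A) / det(I−A) ≈
  [   1.8586     0.6093     1.0821     0.7703]
  [   0.2445     1.3960     0.4055     0.6277]
  [   0.8620     1.1708     2.1795     1.2126]
  [   0.4239     0.7530     1.0363     1.7546]
Δx = (I − A)⁻¹ Δd with Δd having +20 in the Sector 1 component and 0 elsewhere.
So Δx_2 = L_21 · (+20), where L_21 = adj(I−A)_21 / det(I−A) = 0.06000 / 0.24535.
Δx_2 = 0.06000 × (+20) / 0.24535 = 1.20 / 0.24535 ≈ 4.89.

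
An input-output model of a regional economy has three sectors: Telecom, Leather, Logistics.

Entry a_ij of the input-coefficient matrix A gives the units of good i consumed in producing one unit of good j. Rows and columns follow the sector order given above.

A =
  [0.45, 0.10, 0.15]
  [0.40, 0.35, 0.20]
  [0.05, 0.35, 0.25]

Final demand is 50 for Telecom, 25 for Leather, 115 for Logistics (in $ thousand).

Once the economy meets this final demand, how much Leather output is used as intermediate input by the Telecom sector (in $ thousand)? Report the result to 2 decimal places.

I − A =
  [   0.55    -0.10    -0.15]
  [  -0.40     0.65    -0.20]
  [  -0.05    -0.35     0.75]
Cofactors of I−A, C_ij = (−1)^(i+j)·(minor ij) (rows/columns in the sector order above):
  C_11 = (0.65)(0.75) − (-0.20)(-0.35) = 0.4175
  C_12 = −[(-0.40)(0.75) − (-0.20)(-0.05)] = 0.3100
  C_13 = (-0.40)(-0.35) − (0.65)(-0.05) = 0.1725
  C_21 = −[(-0.10)(0.75) − (-0.15)(-0.35)] = 0.1275
  C_22 = (0.55)(0.75) − (-0.15)(-0.05) = 0.4050
  C_23 = −[(0.55)(-0.35) − (-0.10)(-0.05)] = 0.1975
  C_31 = (-0.10)(-0.20) − (-0.15)(0.65) = 0.1175
  C_32 = −[(0.55)(-0.20) − (-0.15)(-0.40)] = 0.1700
  C_33 = (0.55)(0.65) − (-0.10)(-0.40) = 0.3175
det(I−A) = Σ_j (I−A)_1j·C_1j = (0.55)(0.4175) + (-0.10)(0.3100) + (-0.15)(0.1725) = 0.17275
adj(I−A) = Cᵀ =
  [ 0.4175   0.1275   0.1175]
  [ 0.3100   0.4050   0.1700]
  [ 0.1725   0.1975   0.3175]
(I − A)⁻¹ = adj(I−A) / det(I−A) ≈
  [   2.4168     0.7381     0.6802]
  [   1.7945     2.3444     0.9841]
  [   0.9986     1.1433     1.8379]
First solve x = (I − A)⁻¹ d = adj(I−A)·d / det(I−A); in particular x_1 = (0.4175·50 + 0.1275·25 + 0.1175·115) / 0.17275 = 37.575 / 0.17275 ≈ 217.5109.
Intermediate flow from 2 to 1: z_21 = a_21 · x_1 = 0.40 × 37.575 / 0.17275 = 15.03 / 0.17275 ≈ 87.00.

z_21 = 87.00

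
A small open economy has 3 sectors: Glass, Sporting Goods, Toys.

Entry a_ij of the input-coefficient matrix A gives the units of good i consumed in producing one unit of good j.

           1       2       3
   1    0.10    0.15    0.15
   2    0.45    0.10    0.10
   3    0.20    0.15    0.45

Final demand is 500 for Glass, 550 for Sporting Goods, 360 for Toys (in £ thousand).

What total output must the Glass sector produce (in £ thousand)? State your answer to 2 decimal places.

I − A =
  [   0.90    -0.15    -0.15]
  [  -0.45     0.90    -0.10]
  [  -0.20    -0.15     0.55]
Cofactors of I−A, C_ij = (−1)^(i+j)·(minor ij) (rows/columns in the sector order above):
  C_11 = (0.90)(0.55) − (-0.10)(-0.15) = 0.4800
  C_12 = −[(-0.45)(0.55) − (-0.10)(-0.20)] = 0.2675
  C_13 = (-0.45)(-0.15) − (0.90)(-0.20) = 0.2475
  C_21 = −[(-0.15)(0.55) − (-0.15)(-0.15)] = 0.1050
  C_22 = (0.90)(0.55) − (-0.15)(-0.20) = 0.4650
  C_23 = −[(0.90)(-0.15) − (-0.15)(-0.20)] = 0.1650
  C_31 = (-0.15)(-0.10) − (-0.15)(0.90) = 0.1500
  C_32 = −[(0.90)(-0.10) − (-0.15)(-0.45)] = 0.1575
  C_33 = (0.90)(0.90) − (-0.15)(-0.45) = 0.7425
det(I−A) = Σ_j (I−A)_1j·C_1j = (0.90)(0.4800) + (-0.15)(0.2675) + (-0.15)(0.2475) = 0.35475
adj(I−A) = Cᵀ =
  [ 0.4800   0.1050   0.1500]
  [ 0.2675   0.4650   0.1575]
  [ 0.2475   0.1650   0.7425]
(I − A)⁻¹ = adj(I−A) / det(I−A) ≈
  [   1.3531     0.2960     0.4228]
  [   0.7541     1.3108     0.4440]
  [   0.6977     0.4651     2.0930]
x = (I − A)⁻¹ d = adj(I−A)·d / det(I−A), with det(I−A) = 0.35475:
  x_1 = (0.4800·500 + 0.1050·550 + 0.1500·360) / 0.35475 = 351.75 / 0.35475 ≈ 991.54
  x_2 = (0.2675·500 + 0.4650·550 + 0.1575·360) / 0.35475 = 446.20 / 0.35475 ≈ 1257.79
  x_3 = (0.2475·500 + 0.1650·550 + 0.7425·360) / 0.35475 = 481.80 / 0.35475 ≈ 1358.14

x_1 = 991.54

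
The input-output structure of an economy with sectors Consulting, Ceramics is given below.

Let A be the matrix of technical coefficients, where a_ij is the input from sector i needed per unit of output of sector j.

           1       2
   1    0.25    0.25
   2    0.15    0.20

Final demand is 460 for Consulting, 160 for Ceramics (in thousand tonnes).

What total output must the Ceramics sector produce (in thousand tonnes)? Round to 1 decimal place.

x_2 = 336.0

I − A =
  [   0.75    -0.25]
  [  -0.15     0.80]
det(I−A) = (0.75)(0.80) − (-0.25)(-0.15) = 0.5625
adj(I−A) = [[0.80, 0.25], [0.15, 0.75]]
(I − A)⁻¹ = adj(I−A) / det(I−A) ≈
  [   1.4222     0.4444]
  [   0.2667     1.3333]
x = (I − A)⁻¹ d = adj(I−A)·d / det(I−A), with det(I−A) = 0.5625:
  x_1 = (0.80·460 + 0.25·160) / 0.5625 = 408.00 / 0.5625 ≈ 725.3
  x_2 = (0.15·460 + 0.75·160) / 0.5625 = 189.00 / 0.5625 = 336.0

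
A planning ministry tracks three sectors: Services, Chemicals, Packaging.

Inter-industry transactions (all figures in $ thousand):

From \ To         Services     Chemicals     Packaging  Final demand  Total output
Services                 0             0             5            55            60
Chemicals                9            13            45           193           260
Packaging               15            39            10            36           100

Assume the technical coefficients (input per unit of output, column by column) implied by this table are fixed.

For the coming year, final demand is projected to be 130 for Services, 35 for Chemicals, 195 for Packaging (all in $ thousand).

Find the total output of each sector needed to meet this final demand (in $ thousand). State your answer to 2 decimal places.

x_S = 144.48, x_C = 196.84, x_P = 289.61

Technical coefficients a_ij = z_ij / X_j:
  a_SS = 0/60 = 0.00, a_CS = 9/60 = 0.15, a_PS = 15/60 = 0.25
  a_SC = 0/260 = 0.00, a_CC = 13/260 = 0.05, a_PC = 39/260 = 0.15
  a_SP = 5/100 = 0.05, a_CP = 45/100 = 0.45, a_PP = 10/100 = 0.10
I − A =
  [   1.00     0.00    -0.05]
  [  -0.15     0.95    -0.45]
  [  -0.25    -0.15     0.90]
Cofactors of I−A, C_ij = (−1)^(i+j)·(minor ij) (rows/columns in the sector order above):
  C_11 = (0.95)(0.90) − (-0.45)(-0.15) = 0.7875
  C_12 = −[(-0.15)(0.90) − (-0.45)(-0.25)] = 0.2475
  C_13 = (-0.15)(-0.15) − (0.95)(-0.25) = 0.2600
  C_21 = −[(0.00)(0.90) − (-0.05)(-0.15)] = 0.0075
  C_22 = (1.00)(0.90) − (-0.05)(-0.25) = 0.8875
  C_23 = −[(1.00)(-0.15) − (0.00)(-0.25)] = 0.1500
  C_31 = (0.00)(-0.45) − (-0.05)(0.95) = 0.0475
  C_32 = −[(1.00)(-0.45) − (-0.05)(-0.15)] = 0.4575
  C_33 = (1.00)(0.95) − (0.00)(-0.15) = 0.9500
det(I−A) = Σ_j (I−A)_1j·C_1j = (1.00)(0.7875) + (0.00)(0.2475) + (-0.05)(0.2600) = 0.7745
adj(I−A) = Cᵀ =
  [ 0.7875   0.0075   0.0475]
  [ 0.2475   0.8875   0.4575]
  [ 0.2600   0.1500   0.9500]
(I − A)⁻¹ = adj(I−A) / det(I−A) ≈
  [   1.0168     0.0097     0.0613]
  [   0.3196     1.1459     0.5907]
  [   0.3357     0.1937     1.2266]
x = (I − A)⁻¹ d = adj(I−A)·d / det(I−A), with det(I−A) = 0.7745:
  x_S = (0.7875·130 + 0.0075·35 + 0.0475·195) / 0.7745 = 111.90 / 0.7745 ≈ 144.48
  x_C = (0.2475·130 + 0.8875·35 + 0.4575·195) / 0.7745 = 152.45 / 0.7745 ≈ 196.84
  x_P = (0.2600·130 + 0.1500·35 + 0.9500·195) / 0.7745 = 224.30 / 0.7745 ≈ 289.61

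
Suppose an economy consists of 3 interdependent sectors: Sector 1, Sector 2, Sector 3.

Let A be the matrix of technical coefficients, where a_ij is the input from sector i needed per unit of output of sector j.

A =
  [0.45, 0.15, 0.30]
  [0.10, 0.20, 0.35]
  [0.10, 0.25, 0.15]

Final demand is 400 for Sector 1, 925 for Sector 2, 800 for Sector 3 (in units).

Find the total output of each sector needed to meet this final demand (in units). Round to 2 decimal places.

I − A =
  [   0.55    -0.15    -0.30]
  [  -0.10     0.80    -0.35]
  [  -0.10    -0.25     0.85]
Cofactors of I−A, C_ij = (−1)^(i+j)·(minor ij) (rows/columns in the sector order above):
  C_11 = (0.80)(0.85) − (-0.35)(-0.25) = 0.5925
  C_12 = −[(-0.10)(0.85) − (-0.35)(-0.10)] = 0.1200
  C_13 = (-0.10)(-0.25) − (0.80)(-0.10) = 0.1050
  C_21 = −[(-0.15)(0.85) − (-0.30)(-0.25)] = 0.2025
  C_22 = (0.55)(0.85) − (-0.30)(-0.10) = 0.4375
  C_23 = −[(0.55)(-0.25) − (-0.15)(-0.10)] = 0.1525
  C_31 = (-0.15)(-0.35) − (-0.30)(0.80) = 0.2925
  C_32 = −[(0.55)(-0.35) − (-0.30)(-0.10)] = 0.2225
  C_33 = (0.55)(0.80) − (-0.15)(-0.10) = 0.4250
det(I−A) = Σ_j (I−A)_1j·C_1j = (0.55)(0.5925) + (-0.15)(0.1200) + (-0.30)(0.1050) = 0.276375
adj(I−A) = Cᵀ =
  [ 0.5925   0.2025   0.2925]
  [ 0.1200   0.4375   0.2225]
  [ 0.1050   0.1525   0.4250]
(I − A)⁻¹ = adj(I−A) / det(I−A) ≈
  [   2.1438     0.7327     1.0583]
  [   0.4342     1.5830     0.8051]
  [   0.3799     0.5518     1.5378]
x = (I − A)⁻¹ d = adj(I−A)·d / det(I−A), with det(I−A) = 0.276375:
  x_1 = (0.5925·400 + 0.2025·925 + 0.2925·800) / 0.276375 = 658.3125 / 0.276375 ≈ 2381.95
  x_2 = (0.1200·400 + 0.4375·925 + 0.2225·800) / 0.276375 = 630.6875 / 0.276375 ≈ 2282.00
  x_3 = (0.1050·400 + 0.1525·925 + 0.4250·800) / 0.276375 = 523.0625 / 0.276375 ≈ 1892.58

x_1 = 2381.95, x_2 = 2282.00, x_3 = 1892.58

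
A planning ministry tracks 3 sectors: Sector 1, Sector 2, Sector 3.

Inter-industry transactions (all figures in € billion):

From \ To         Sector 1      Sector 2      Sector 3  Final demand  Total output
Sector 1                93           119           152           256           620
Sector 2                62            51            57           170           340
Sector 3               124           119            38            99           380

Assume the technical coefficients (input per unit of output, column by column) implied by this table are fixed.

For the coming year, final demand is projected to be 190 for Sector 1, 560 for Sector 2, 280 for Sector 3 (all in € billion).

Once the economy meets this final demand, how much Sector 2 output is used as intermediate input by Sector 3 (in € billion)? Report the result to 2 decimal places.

z_23 = 136.18

Technical coefficients a_ij = z_ij / X_j:
  a_11 = 93/620 = 0.15, a_21 = 62/620 = 0.10, a_31 = 124/620 = 0.20
  a_12 = 119/340 = 0.35, a_22 = 51/340 = 0.15, a_32 = 119/340 = 0.35
  a_13 = 152/380 = 0.40, a_23 = 57/380 = 0.15, a_33 = 38/380 = 0.10
I − A =
  [   0.85    -0.35    -0.40]
  [  -0.10     0.85    -0.15]
  [  -0.20    -0.35     0.90]
Cofactors of I−A, C_ij = (−1)^(i+j)·(minor ij) (rows/columns in the sector order above):
  C_11 = (0.85)(0.90) − (-0.15)(-0.35) = 0.7125
  C_12 = −[(-0.10)(0.90) − (-0.15)(-0.20)] = 0.1200
  C_13 = (-0.10)(-0.35) − (0.85)(-0.20) = 0.2050
  C_21 = −[(-0.35)(0.90) − (-0.40)(-0.35)] = 0.4550
  C_22 = (0.85)(0.90) − (-0.40)(-0.20) = 0.6850
  C_23 = −[(0.85)(-0.35) − (-0.35)(-0.20)] = 0.3675
  C_31 = (-0.35)(-0.15) − (-0.40)(0.85) = 0.3925
  C_32 = −[(0.85)(-0.15) − (-0.40)(-0.10)] = 0.1675
  C_33 = (0.85)(0.85) − (-0.35)(-0.10) = 0.6875
det(I−A) = Σ_j (I−A)_1j·C_1j = (0.85)(0.7125) + (-0.35)(0.1200) + (-0.40)(0.2050) = 0.481625
adj(I−A) = Cᵀ =
  [ 0.7125   0.4550   0.3925]
  [ 0.1200   0.6850   0.1675]
  [ 0.2050   0.3675   0.6875]
(I − A)⁻¹ = adj(I−A) / det(I−A) ≈
  [   1.4794     0.9447     0.8149]
  [   0.2492     1.4223     0.3478]
  [   0.4256     0.7630     1.4275]
First solve x = (I − A)⁻¹ d = adj(I−A)·d / det(I−A); in particular x_3 = (0.2050·190 + 0.3675·560 + 0.6875·280) / 0.481625 = 437.25 / 0.481625 ≈ 907.8640.
Intermediate flow from 2 to 3: z_23 = a_23 · x_3 = 0.15 × 437.25 / 0.481625 = 65.5875 / 0.481625 ≈ 136.18.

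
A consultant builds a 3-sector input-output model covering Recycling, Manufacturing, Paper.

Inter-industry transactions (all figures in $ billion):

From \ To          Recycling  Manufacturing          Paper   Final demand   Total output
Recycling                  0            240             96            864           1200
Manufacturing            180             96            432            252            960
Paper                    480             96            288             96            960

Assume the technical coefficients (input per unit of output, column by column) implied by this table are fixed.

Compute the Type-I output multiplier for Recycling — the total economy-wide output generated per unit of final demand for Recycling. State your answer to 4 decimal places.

Technical coefficients a_ij = z_ij / X_j:
  a_RR = 0/1200 = 0.00, a_MR = 180/1200 = 0.15, a_PR = 480/1200 = 0.40
  a_RM = 240/960 = 0.25, a_MM = 96/960 = 0.10, a_PM = 96/960 = 0.10
  a_RP = 96/960 = 0.10, a_MP = 432/960 = 0.45, a_PP = 288/960 = 0.30
I − A =
  [   1.00    -0.25    -0.10]
  [  -0.15     0.90    -0.45]
  [  -0.40    -0.10     0.70]
Cofactors of I−A, C_ij = (−1)^(i+j)·(minor ij) (rows/columns in the sector order above):
  C_11 = (0.90)(0.70) − (-0.45)(-0.10) = 0.5850
  C_12 = −[(-0.15)(0.70) − (-0.45)(-0.40)] = 0.2850
  C_13 = (-0.15)(-0.10) − (0.90)(-0.40) = 0.3750
  C_21 = −[(-0.25)(0.70) − (-0.10)(-0.10)] = 0.1850
  C_22 = (1.00)(0.70) − (-0.10)(-0.40) = 0.6600
  C_23 = −[(1.00)(-0.10) − (-0.25)(-0.40)] = 0.2000
  C_31 = (-0.25)(-0.45) − (-0.10)(0.90) = 0.2025
  C_32 = −[(1.00)(-0.45) − (-0.10)(-0.15)] = 0.4650
  C_33 = (1.00)(0.90) − (-0.25)(-0.15) = 0.8625
det(I−A) = Σ_j (I−A)_1j·C_1j = (1.00)(0.5850) + (-0.25)(0.2850) + (-0.10)(0.3750) = 0.47625
adj(I−A) = Cᵀ =
  [ 0.5850   0.1850   0.2025]
  [ 0.2850   0.6600   0.4650]
  [ 0.3750   0.2000   0.8625]
(I − A)⁻¹ = adj(I−A) / det(I−A) ≈
  [   1.22835     0.38845     0.42520]
  [   0.59843     1.38583     0.97638]
  [   0.78740     0.41995     1.81102]
The output multiplier for sector j is the column-j sum of the Leontief inverse (I − A)⁻¹ = adj(I−A) / det(I−A).
Column R of adj(I−A): (0.5850, 0.2850, 0.3750); det(I−A) = 0.47625.
m_R = (0.5850 + 0.2850 + 0.3750) / 0.47625 = 1.245 / 0.47625 ≈ 2.6142.

m_R = 2.6142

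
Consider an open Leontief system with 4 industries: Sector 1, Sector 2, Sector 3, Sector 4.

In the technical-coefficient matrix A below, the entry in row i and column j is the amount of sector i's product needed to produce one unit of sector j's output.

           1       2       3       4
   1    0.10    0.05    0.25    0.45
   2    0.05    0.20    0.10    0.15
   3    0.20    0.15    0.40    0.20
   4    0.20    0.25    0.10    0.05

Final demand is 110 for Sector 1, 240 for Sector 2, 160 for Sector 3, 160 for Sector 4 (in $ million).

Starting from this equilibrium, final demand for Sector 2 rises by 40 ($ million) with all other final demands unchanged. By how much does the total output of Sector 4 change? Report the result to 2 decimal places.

I − A =
  [   0.90    -0.05    -0.25    -0.45]
  [  -0.05     0.80    -0.10    -0.15]
  [  -0.20    -0.15     0.60    -0.20]
  [  -0.20    -0.25    -0.10     0.95]
Compute the cofactors C_ij = (−1)^(i+j)·(3×3 minor ij) of I−A; the adjugate is their transpose:
adj(I−A) = Cᵀ =
  [ 0.396000   0.149875   0.233375   0.260375]
  [ 0.071500   0.374500   0.111625   0.116500]
  [ 0.190625   0.193750   0.568750   0.240625]
  [ 0.122250   0.150500   0.138375   0.374125]
det(I−A) = Σ_j (I−A)_1j·C_1j = (0.90)(0.396000) + (-0.05)(0.071500) + (-0.25)(0.190625) + (-0.45)(0.122250) = 0.25015625
(I − A)⁻¹ = adj(I−A) / det(I−A) ≈
  [   1.5830     0.5991     0.9329     1.0408]
  [   0.2858     1.4971     0.4462     0.4657]
  [   0.7620     0.7745     2.2736     0.9619]
  [   0.4887     0.6016     0.5532     1.4956]
Δx = (I − A)⁻¹ Δd with Δd having +40 in the Sector 2 component and 0 elsewhere.
So Δx_4 = L_42 · (+40), where L_42 = adj(I−A)_42 / det(I−A) = 0.150500 / 0.25015625.
Δx_4 = 0.150500 × (+40) / 0.25015625 = 6.02 / 0.25015625 ≈ 24.06.

Δx_4 = 24.06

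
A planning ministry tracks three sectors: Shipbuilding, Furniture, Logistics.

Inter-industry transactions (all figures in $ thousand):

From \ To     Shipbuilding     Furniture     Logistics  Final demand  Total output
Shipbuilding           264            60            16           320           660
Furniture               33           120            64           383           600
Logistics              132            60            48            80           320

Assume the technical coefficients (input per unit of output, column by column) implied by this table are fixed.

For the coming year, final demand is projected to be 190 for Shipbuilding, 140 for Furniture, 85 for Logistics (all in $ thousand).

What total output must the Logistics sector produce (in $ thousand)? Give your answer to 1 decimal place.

x_L = 218.5

Technical coefficients a_ij = z_ij / X_j:
  a_SS = 264/660 = 0.40, a_FS = 33/660 = 0.05, a_LS = 132/660 = 0.20
  a_SF = 60/600 = 0.10, a_FF = 120/600 = 0.20, a_LF = 60/600 = 0.10
  a_SL = 16/320 = 0.05, a_FL = 64/320 = 0.20, a_LL = 48/320 = 0.15
I − A =
  [   0.60    -0.10    -0.05]
  [  -0.05     0.80    -0.20]
  [  -0.20    -0.10     0.85]
Cofactors of I−A, C_ij = (−1)^(i+j)·(minor ij) (rows/columns in the sector order above):
  C_11 = (0.80)(0.85) − (-0.20)(-0.10) = 0.6600
  C_12 = −[(-0.05)(0.85) − (-0.20)(-0.20)] = 0.0825
  C_13 = (-0.05)(-0.10) − (0.80)(-0.20) = 0.1650
  C_21 = −[(-0.10)(0.85) − (-0.05)(-0.10)] = 0.0900
  C_22 = (0.60)(0.85) − (-0.05)(-0.20) = 0.5000
  C_23 = −[(0.60)(-0.10) − (-0.10)(-0.20)] = 0.0800
  C_31 = (-0.10)(-0.20) − (-0.05)(0.80) = 0.0600
  C_32 = −[(0.60)(-0.20) − (-0.05)(-0.05)] = 0.1225
  C_33 = (0.60)(0.80) − (-0.10)(-0.05) = 0.4750
det(I−A) = Σ_j (I−A)_1j·C_1j = (0.60)(0.6600) + (-0.10)(0.0825) + (-0.05)(0.1650) = 0.3795
adj(I−A) = Cᵀ =
  [ 0.6600   0.0900   0.0600]
  [ 0.0825   0.5000   0.1225]
  [ 0.1650   0.0800   0.4750]
(I − A)⁻¹ = adj(I−A) / det(I−A) ≈
  [   1.7391     0.2372     0.1581]
  [   0.2174     1.3175     0.3228]
  [   0.4348     0.2108     1.2516]
x = (I − A)⁻¹ d = adj(I−A)·d / det(I−A), with det(I−A) = 0.3795:
  x_S = (0.6600·190 + 0.0900·140 + 0.0600·85) / 0.3795 = 143.10 / 0.3795 ≈ 377.1
  x_F = (0.0825·190 + 0.5000·140 + 0.1225·85) / 0.3795 = 96.0875 / 0.3795 ≈ 253.2
  x_L = (0.1650·190 + 0.0800·140 + 0.4750·85) / 0.3795 = 82.925 / 0.3795 ≈ 218.5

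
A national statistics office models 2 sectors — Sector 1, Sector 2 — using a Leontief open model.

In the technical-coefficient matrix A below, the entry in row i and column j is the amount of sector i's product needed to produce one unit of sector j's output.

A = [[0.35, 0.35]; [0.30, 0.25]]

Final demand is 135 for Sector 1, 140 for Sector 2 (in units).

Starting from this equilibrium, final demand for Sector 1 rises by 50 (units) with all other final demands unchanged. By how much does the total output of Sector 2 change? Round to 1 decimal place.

I − A =
  [   0.65    -0.35]
  [  -0.30     0.75]
det(I−A) = (0.65)(0.75) − (-0.35)(-0.30) = 0.3825
adj(I−A) = [[0.75, 0.35], [0.30, 0.65]]
(I − A)⁻¹ = adj(I−A) / det(I−A) ≈
  [   1.9608     0.9150]
  [   0.7843     1.6993]
Δx = (I − A)⁻¹ Δd with Δd having +50 in the Sector 1 component and 0 elsewhere.
So Δx_2 = L_21 · (+50), where L_21 = adj(I−A)_21 / det(I−A) = 0.30 / 0.3825.
Δx_2 = 0.30 × (+50) / 0.3825 = 15.00 / 0.3825 ≈ 39.2.

Δx_2 = 39.2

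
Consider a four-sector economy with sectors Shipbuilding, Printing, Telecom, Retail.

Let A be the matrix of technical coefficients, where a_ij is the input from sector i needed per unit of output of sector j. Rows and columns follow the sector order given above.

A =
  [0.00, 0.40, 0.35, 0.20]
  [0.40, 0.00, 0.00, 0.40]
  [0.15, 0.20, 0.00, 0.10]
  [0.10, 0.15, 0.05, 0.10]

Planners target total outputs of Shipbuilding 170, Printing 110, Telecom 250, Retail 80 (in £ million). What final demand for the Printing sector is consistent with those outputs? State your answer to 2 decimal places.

d_P = 10.00

I − A =
  [   1.00    -0.40    -0.35    -0.20]
  [  -0.40     1.00     0.00    -0.40]
  [  -0.15    -0.20     1.00    -0.10]
  [  -0.10    -0.15    -0.05     0.90]
d = (I − A) x:
  d_S = (+1.00)·170 + (-0.40)·110 + (-0.35)·250 + (-0.20)·80 = 22.50
  d_P = (-0.40)·170 + (+1.00)·110 + (+0.00)·250 + (-0.40)·80 = 10.00
  d_T = (-0.15)·170 + (-0.20)·110 + (+1.00)·250 + (-0.10)·80 = 194.50
  d_R = (-0.10)·170 + (-0.15)·110 + (-0.05)·250 + (+0.90)·80 = 26.00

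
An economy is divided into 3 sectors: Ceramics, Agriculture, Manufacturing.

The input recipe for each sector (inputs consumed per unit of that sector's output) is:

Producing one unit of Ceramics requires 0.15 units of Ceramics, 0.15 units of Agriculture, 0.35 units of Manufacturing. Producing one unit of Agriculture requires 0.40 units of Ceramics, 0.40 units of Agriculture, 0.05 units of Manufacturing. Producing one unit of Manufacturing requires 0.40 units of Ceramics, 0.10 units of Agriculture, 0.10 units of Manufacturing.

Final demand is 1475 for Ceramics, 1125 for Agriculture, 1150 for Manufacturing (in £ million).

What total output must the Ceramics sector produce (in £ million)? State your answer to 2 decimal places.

x_C = 5133.03

I − A =
  [   0.85    -0.40    -0.40]
  [  -0.15     0.60    -0.10]
  [  -0.35    -0.05     0.90]
Cofactors of I−A, C_ij = (−1)^(i+j)·(minor ij) (rows/columns in the sector order above):
  C_11 = (0.60)(0.90) − (-0.10)(-0.05) = 0.5350
  C_12 = −[(-0.15)(0.90) − (-0.10)(-0.35)] = 0.1700
  C_13 = (-0.15)(-0.05) − (0.60)(-0.35) = 0.2175
  C_21 = −[(-0.40)(0.90) − (-0.40)(-0.05)] = 0.3800
  C_22 = (0.85)(0.90) − (-0.40)(-0.35) = 0.6250
  C_23 = −[(0.85)(-0.05) − (-0.40)(-0.35)] = 0.1825
  C_31 = (-0.40)(-0.10) − (-0.40)(0.60) = 0.2800
  C_32 = −[(0.85)(-0.10) − (-0.40)(-0.15)] = 0.1450
  C_33 = (0.85)(0.60) − (-0.40)(-0.15) = 0.4500
det(I−A) = Σ_j (I−A)_1j·C_1j = (0.85)(0.5350) + (-0.40)(0.1700) + (-0.40)(0.2175) = 0.29975
adj(I−A) = Cᵀ =
  [ 0.5350   0.3800   0.2800]
  [ 0.1700   0.6250   0.1450]
  [ 0.2175   0.1825   0.4500]
(I − A)⁻¹ = adj(I−A) / det(I−A) ≈
  [   1.7848     1.2677     0.9341]
  [   0.5671     2.0851     0.4837]
  [   0.7256     0.6088     1.5013]
x = (I − A)⁻¹ d = adj(I−A)·d / det(I−A), with det(I−A) = 0.29975:
  x_C = (0.5350·1475 + 0.3800·1125 + 0.2800·1150) / 0.29975 = 1538.625 / 0.29975 ≈ 5133.03
  x_A = (0.1700·1475 + 0.6250·1125 + 0.1450·1150) / 0.29975 = 1120.625 / 0.29975 ≈ 3738.53
  x_M = (0.2175·1475 + 0.1825·1125 + 0.4500·1150) / 0.29975 = 1043.625 / 0.29975 ≈ 3481.65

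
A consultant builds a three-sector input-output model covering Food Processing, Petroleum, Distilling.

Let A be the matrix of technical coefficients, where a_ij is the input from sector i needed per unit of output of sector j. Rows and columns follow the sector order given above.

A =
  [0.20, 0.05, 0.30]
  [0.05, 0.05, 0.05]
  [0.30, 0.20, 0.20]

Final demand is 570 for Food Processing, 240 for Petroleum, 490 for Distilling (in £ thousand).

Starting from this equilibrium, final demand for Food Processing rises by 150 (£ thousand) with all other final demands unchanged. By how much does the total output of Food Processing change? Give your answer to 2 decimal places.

Δx_1 = 221.13

I − A =
  [   0.80    -0.05    -0.30]
  [  -0.05     0.95    -0.05]
  [  -0.30    -0.20     0.80]
Cofactors of I−A, C_ij = (−1)^(i+j)·(minor ij) (rows/columns in the sector order above):
  C_11 = (0.95)(0.80) − (-0.05)(-0.20) = 0.7500
  C_12 = −[(-0.05)(0.80) − (-0.05)(-0.30)] = 0.0550
  C_13 = (-0.05)(-0.20) − (0.95)(-0.30) = 0.2950
  C_21 = −[(-0.05)(0.80) − (-0.30)(-0.20)] = 0.1000
  C_22 = (0.80)(0.80) − (-0.30)(-0.30) = 0.5500
  C_23 = −[(0.80)(-0.20) − (-0.05)(-0.30)] = 0.1750
  C_31 = (-0.05)(-0.05) − (-0.30)(0.95) = 0.2875
  C_32 = −[(0.80)(-0.05) − (-0.30)(-0.05)] = 0.0550
  C_33 = (0.80)(0.95) − (-0.05)(-0.05) = 0.7575
det(I−A) = Σ_j (I−A)_1j·C_1j = (0.80)(0.7500) + (-0.05)(0.0550) + (-0.30)(0.2950) = 0.50875
adj(I−A) = Cᵀ =
  [ 0.7500   0.1000   0.2875]
  [ 0.0550   0.5500   0.0550]
  [ 0.2950   0.1750   0.7575]
(I − A)⁻¹ = adj(I−A) / det(I−A) ≈
  [   1.4742     0.1966     0.5651]
  [   0.1081     1.0811     0.1081]
  [   0.5799     0.3440     1.4889]
Δx = (I − A)⁻¹ Δd with Δd having +150 in the Food Processing component and 0 elsewhere.
So Δx_1 = L_11 · (+150), where L_11 = adj(I−A)_11 / det(I−A) = 0.7500 / 0.50875.
Δx_1 = 0.7500 × (+150) / 0.50875 = 112.50 / 0.50875 ≈ 221.13.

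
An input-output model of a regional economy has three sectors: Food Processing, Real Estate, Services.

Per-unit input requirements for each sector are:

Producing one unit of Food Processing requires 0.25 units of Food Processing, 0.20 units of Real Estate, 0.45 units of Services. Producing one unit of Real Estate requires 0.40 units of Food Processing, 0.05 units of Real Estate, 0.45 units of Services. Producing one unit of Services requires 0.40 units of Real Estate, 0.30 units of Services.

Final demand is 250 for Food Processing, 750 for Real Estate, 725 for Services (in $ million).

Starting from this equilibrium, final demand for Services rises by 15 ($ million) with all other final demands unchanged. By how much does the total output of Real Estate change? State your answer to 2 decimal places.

Δx_R = 19.09

I − A =
  [   0.75    -0.40     0.00]
  [  -0.20     0.95    -0.40]
  [  -0.45    -0.45     0.70]
Cofactors of I−A, C_ij = (−1)^(i+j)·(minor ij) (rows/columns in the sector order above):
  C_11 = (0.95)(0.70) − (-0.40)(-0.45) = 0.4850
  C_12 = −[(-0.20)(0.70) − (-0.40)(-0.45)] = 0.3200
  C_13 = (-0.20)(-0.45) − (0.95)(-0.45) = 0.5175
  C_21 = −[(-0.40)(0.70) − (0.00)(-0.45)] = 0.2800
  C_22 = (0.75)(0.70) − (0.00)(-0.45) = 0.5250
  C_23 = −[(0.75)(-0.45) − (-0.40)(-0.45)] = 0.5175
  C_31 = (-0.40)(-0.40) − (0.00)(0.95) = 0.1600
  C_32 = −[(0.75)(-0.40) − (0.00)(-0.20)] = 0.3000
  C_33 = (0.75)(0.95) − (-0.40)(-0.20) = 0.6325
det(I−A) = Σ_j (I−A)_1j·C_1j = (0.75)(0.4850) + (-0.40)(0.3200) + (0.00)(0.5175) = 0.23575
adj(I−A) = Cᵀ =
  [ 0.4850   0.2800   0.1600]
  [ 0.3200   0.5250   0.3000]
  [ 0.5175   0.5175   0.6325]
(I − A)⁻¹ = adj(I−A) / det(I−A) ≈
  [   2.0573     1.1877     0.6787]
  [   1.3574     2.2269     1.2725]
  [   2.1951     2.1951     2.6829]
Δx = (I − A)⁻¹ Δd with Δd having +15 in the Services component and 0 elsewhere.
So Δx_R = L_RS · (+15), where L_RS = adj(I−A)_RS / det(I−A) = 0.3000 / 0.23575.
Δx_R = 0.3000 × (+15) / 0.23575 = 4.50 / 0.23575 ≈ 19.09.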